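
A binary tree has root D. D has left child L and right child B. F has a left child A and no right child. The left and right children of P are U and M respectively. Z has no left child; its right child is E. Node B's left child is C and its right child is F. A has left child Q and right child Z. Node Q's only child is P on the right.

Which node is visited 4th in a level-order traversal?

Level-order visits nodes level by level from the root, left to right within each level.
Level 0: D
Level 1: L, B
Level 2: C, F
Level 3: A
Level 4: Q, Z
Level 5: P, E
Level 6: U, M
Full level-order sequence: D, L, B, C, F, A, Q, Z, P, E, U, M.

C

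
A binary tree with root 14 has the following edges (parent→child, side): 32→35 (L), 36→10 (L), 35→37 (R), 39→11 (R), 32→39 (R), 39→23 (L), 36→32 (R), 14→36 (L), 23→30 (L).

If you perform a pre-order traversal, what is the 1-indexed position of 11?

Pre-order visits the node, then its left subtree, then its right subtree.
Visit 14.
At 14: go left to 36.
  Visit 36.
  At 36: go left to 10.
    10 is a leaf — visit 10.
  At 36: go right to 32.
    Visit 32.
    At 32: go left to 35.
      Visit 35.
      At 35: no left child.
      At 35: go right to 37.
        37 is a leaf — visit 37.
    At 32: go right to 39.
      Visit 39.
      At 39: go left to 23.
        Visit 23.
        At 23: go left to 30.
          30 is a leaf — visit 30.
        At 23: no right child.
      At 39: go right to 11.
        11 is a leaf — visit 11.
At 14: no right child.
Full pre-order sequence: 14, 36, 10, 32, 35, 37, 39, 23, 30, 11.

10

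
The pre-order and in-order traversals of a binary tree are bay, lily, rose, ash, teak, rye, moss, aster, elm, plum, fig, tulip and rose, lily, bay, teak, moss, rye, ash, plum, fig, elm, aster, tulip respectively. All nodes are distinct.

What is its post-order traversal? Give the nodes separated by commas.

The first element of pre-order is the root; it splits in-order into left and right subtrees.
Root bay: left subtree has 2 nodes {rose, lily}, right has 9 {teak, moss, rye, ash, plum, fig, elm, aster, tulip}.
  Root lily: left subtree has 1 node {rose}, right has 0 { }.
  Root ash: left subtree has 3 nodes {teak, moss, rye}, right has 5 {plum, fig, elm, aster, tulip}.
    Root teak: left subtree has 0 nodes { }, right has 2 {moss, rye}.
      Root rye: left subtree has 1 node {moss}, right has 0 { }.
    Root aster: left subtree has 3 nodes {plum, fig, elm}, right has 1 {tulip}.
      Root elm: left subtree has 2 nodes {plum, fig}, right has 0 { }.
        Root plum: left subtree has 0 nodes { }, right has 1 {fig}.

rose, lily, moss, rye, teak, fig, plum, elm, tulip, aster, ash, bay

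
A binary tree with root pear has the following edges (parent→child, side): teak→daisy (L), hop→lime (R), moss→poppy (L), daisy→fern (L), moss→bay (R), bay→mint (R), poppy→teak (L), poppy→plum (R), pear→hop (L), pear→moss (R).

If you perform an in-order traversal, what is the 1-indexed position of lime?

2

In-order visits the left subtree, then the node, then the right subtree.
At pear: go left to hop.
  At hop: no left child.
  Visit hop.
  At hop: go right to lime.
    lime is a leaf — visit lime.
Visit pear.
At pear: go right to moss.
  At moss: go left to poppy.
    At poppy: go left to teak.
      At teak: go left to daisy.
        At daisy: go left to fern.
          fern is a leaf — visit fern.
        Visit daisy.
        At daisy: no right child.
      Visit teak.
      At teak: no right child.
    Visit poppy.
    At poppy: go right to plum.
      plum is a leaf — visit plum.
  Visit moss.
  At moss: go right to bay.
    At bay: no left child.
    Visit bay.
    At bay: go right to mint.
      mint is a leaf — visit mint.
Full in-order sequence: hop, lime, pear, fern, daisy, teak, poppy, plum, moss, bay, mint.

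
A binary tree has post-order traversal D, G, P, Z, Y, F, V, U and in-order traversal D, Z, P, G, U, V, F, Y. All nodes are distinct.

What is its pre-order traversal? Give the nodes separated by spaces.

U Z D P G V F Y

The last element of post-order is the root; it splits in-order into left and right subtrees.
Root U: left subtree has 4 nodes {D, Z, P, G}, right has 3 {V, F, Y}.
  Root Z: left subtree has 1 node {D}, right has 2 {P, G}.
    Root P: left subtree has 0 nodes { }, right has 1 {G}.
  Root V: left subtree has 0 nodes { }, right has 2 {F, Y}.
    Root F: left subtree has 0 nodes { }, right has 1 {Y}.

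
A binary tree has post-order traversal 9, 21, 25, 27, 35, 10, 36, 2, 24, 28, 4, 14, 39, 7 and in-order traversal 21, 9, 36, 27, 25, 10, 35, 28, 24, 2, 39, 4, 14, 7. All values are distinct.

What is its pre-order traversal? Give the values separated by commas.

7, 39, 28, 36, 21, 9, 10, 27, 25, 35, 24, 2, 14, 4

The last element of post-order is the root; it splits in-order into left and right subtrees.
Root 7: left subtree has 13 nodes {21, 9, 36, 27, 25, 10, 35, 28, 24, 2, 39, 4, 14}, right has 0 { }.
  Root 39: left subtree has 10 nodes {21, 9, 36, 27, 25, 10, 35, 28, 24, 2}, right has 2 {4, 14}.
    Root 28: left subtree has 7 nodes {21, 9, 36, 27, 25, 10, 35}, right has 2 {24, 2}.
      Root 36: left subtree has 2 nodes {21, 9}, right has 4 {27, 25, 10, 35}.
        Root 21: left subtree has 0 nodes { }, right has 1 {9}.
        Root 10: left subtree has 2 nodes {27, 25}, right has 1 {35}.
          Root 27: left subtree has 0 nodes { }, right has 1 {25}.
      Root 24: left subtree has 0 nodes { }, right has 1 {2}.
    Root 14: left subtree has 1 node {4}, right has 0 { }.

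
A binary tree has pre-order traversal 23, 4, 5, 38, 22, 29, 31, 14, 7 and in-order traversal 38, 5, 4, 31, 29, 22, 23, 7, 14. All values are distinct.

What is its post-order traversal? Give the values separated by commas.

38, 5, 31, 29, 22, 4, 7, 14, 23

The first element of pre-order is the root; it splits in-order into left and right subtrees.
Root 23: left subtree has 6 nodes {38, 5, 4, 31, 29, 22}, right has 2 {7, 14}.
  Root 4: left subtree has 2 nodes {38, 5}, right has 3 {31, 29, 22}.
    Root 5: left subtree has 1 node {38}, right has 0 { }.
    Root 22: left subtree has 2 nodes {31, 29}, right has 0 { }.
      Root 29: left subtree has 1 node {31}, right has 0 { }.
  Root 14: left subtree has 1 node {7}, right has 0 { }.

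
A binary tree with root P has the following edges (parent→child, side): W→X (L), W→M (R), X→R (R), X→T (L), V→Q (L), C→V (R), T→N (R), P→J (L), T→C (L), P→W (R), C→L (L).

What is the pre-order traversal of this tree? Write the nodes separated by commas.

Pre-order visits the node, then its left subtree, then its right subtree.
Visit P.
At P: go left to J.
  J is a leaf — visit J.
At P: go right to W.
  Visit W.
  At W: go left to X.
    Visit X.
    At X: go left to T.
      Visit T.
      At T: go left to C.
        Visit C.
        At C: go left to L.
          L is a leaf — visit L.
        At C: go right to V.
          Visit V.
          At V: go left to Q.
            Q is a leaf — visit Q.
          At V: no right child.
      At T: go right to N.
        N is a leaf — visit N.
    At X: go right to R.
      R is a leaf — visit R.
  At W: go right to M.
    M is a leaf — visit M.

P, J, W, X, T, C, L, V, Q, N, R, M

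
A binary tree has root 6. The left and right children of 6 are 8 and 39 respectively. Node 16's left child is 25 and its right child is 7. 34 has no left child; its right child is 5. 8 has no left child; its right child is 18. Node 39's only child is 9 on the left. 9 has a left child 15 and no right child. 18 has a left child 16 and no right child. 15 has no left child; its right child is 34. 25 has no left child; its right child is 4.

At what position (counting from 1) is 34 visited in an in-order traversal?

9

In-order visits the left subtree, then the node, then the right subtree.
At 6: go left to 8.
  At 8: no left child.
  Visit 8.
  At 8: go right to 18.
    At 18: go left to 16.
      At 16: go left to 25.
        At 25: no left child.
        Visit 25.
        At 25: go right to 4.
          4 is a leaf — visit 4.
      Visit 16.
      At 16: go right to 7.
        7 is a leaf — visit 7.
    Visit 18.
    At 18: no right child.
Visit 6.
At 6: go right to 39.
  At 39: go left to 9.
    At 9: go left to 15.
      At 15: no left child.
      Visit 15.
      At 15: go right to 34.
        At 34: no left child.
        Visit 34.
        At 34: go right to 5.
          5 is a leaf — visit 5.
    Visit 9.
    At 9: no right child.
  Visit 39.
  At 39: no right child.
Full in-order sequence: 8, 25, 4, 16, 7, 18, 6, 15, 34, 5, 9, 39.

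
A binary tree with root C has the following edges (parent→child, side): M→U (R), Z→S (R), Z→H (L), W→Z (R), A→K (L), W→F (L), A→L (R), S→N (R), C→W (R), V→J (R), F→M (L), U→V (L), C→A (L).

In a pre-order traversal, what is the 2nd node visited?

Pre-order visits the node, then its left subtree, then its right subtree.
Visit C.
At C: go left to A.
  Visit A.
  At A: go left to K.
    K is a leaf — visit K.
  At A: go right to L.
    L is a leaf — visit L.
At C: go right to W.
  Visit W.
  At W: go left to F.
    Visit F.
    At F: go left to M.
      Visit M.
      At M: no left child.
      At M: go right to U.
        Visit U.
        At U: go left to V.
          Visit V.
          At V: no left child.
          At V: go right to J.
            J is a leaf — visit J.
        At U: no right child.
    At F: no right child.
  At W: go right to Z.
    Visit Z.
    At Z: go left to H.
      H is a leaf — visit H.
    At Z: go right to S.
      Visit S.
      At S: no left child.
      At S: go right to N.
        N is a leaf — visit N.
Full pre-order sequence: C, A, K, L, W, F, M, U, V, J, Z, H, S, N.

A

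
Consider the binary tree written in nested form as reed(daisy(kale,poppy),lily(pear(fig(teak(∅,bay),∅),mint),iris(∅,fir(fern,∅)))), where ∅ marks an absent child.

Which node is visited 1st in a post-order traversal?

kale

Post-order visits the left subtree, then the right subtree, then the node.
At reed: go left to daisy.
  At daisy: go left to kale.
    kale is a leaf — visit kale.
  At daisy: go right to poppy.
    poppy is a leaf — visit poppy.
  Visit daisy.
At reed: go right to lily.
  At lily: go left to pear.
    At pear: go left to fig.
      At fig: go left to teak.
        At teak: no left child.
        At teak: go right to bay.
          bay is a leaf — visit bay.
        Visit teak.
      At fig: no right child.
      Visit fig.
    At pear: go right to mint.
      mint is a leaf — visit mint.
    Visit pear.
  At lily: go right to iris.
    At iris: no left child.
    At iris: go right to fir.
      At fir: go left to fern.
        fern is a leaf — visit fern.
      At fir: no right child.
      Visit fir.
    Visit iris.
  Visit lily.
Visit reed.
Full post-order sequence: kale, poppy, daisy, bay, teak, fig, mint, pear, fern, fir, iris, lily, reed.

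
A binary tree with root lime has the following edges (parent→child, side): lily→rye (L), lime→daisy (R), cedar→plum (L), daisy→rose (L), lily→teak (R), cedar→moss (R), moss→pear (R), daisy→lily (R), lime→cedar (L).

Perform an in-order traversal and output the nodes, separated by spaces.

plum cedar moss pear lime rose daisy rye lily teak

In-order visits the left subtree, then the node, then the right subtree.
At lime: go left to cedar.
  At cedar: go left to plum.
    plum is a leaf — visit plum.
  Visit cedar.
  At cedar: go right to moss.
    At moss: no left child.
    Visit moss.
    At moss: go right to pear.
      pear is a leaf — visit pear.
Visit lime.
At lime: go right to daisy.
  At daisy: go left to rose.
    rose is a leaf — visit rose.
  Visit daisy.
  At daisy: go right to lily.
    At lily: go left to rye.
      rye is a leaf — visit rye.
    Visit lily.
    At lily: go right to teak.
      teak is a leaf — visit teak.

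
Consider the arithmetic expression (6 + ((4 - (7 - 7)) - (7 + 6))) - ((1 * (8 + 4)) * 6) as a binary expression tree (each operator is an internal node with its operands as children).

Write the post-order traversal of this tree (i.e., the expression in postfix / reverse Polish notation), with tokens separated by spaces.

Post-order on an expression tree gives postfix notation: for each operator, emit left operand, right operand, then the operator.

6 4 7 7 - - 7 6 + - + 1 8 4 + * 6 * -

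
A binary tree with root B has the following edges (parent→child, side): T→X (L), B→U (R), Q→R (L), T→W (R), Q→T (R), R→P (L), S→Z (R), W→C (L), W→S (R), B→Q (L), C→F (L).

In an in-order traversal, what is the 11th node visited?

In-order visits the left subtree, then the node, then the right subtree.
At B: go left to Q.
  At Q: go left to R.
    At R: go left to P.
      P is a leaf — visit P.
    Visit R.
    At R: no right child.
  Visit Q.
  At Q: go right to T.
    At T: go left to X.
      X is a leaf — visit X.
    Visit T.
    At T: go right to W.
      At W: go left to C.
        At C: go left to F.
          F is a leaf — visit F.
        Visit C.
        At C: no right child.
      Visit W.
      At W: go right to S.
        At S: no left child.
        Visit S.
        At S: go right to Z.
          Z is a leaf — visit Z.
Visit B.
At B: go right to U.
  U is a leaf — visit U.
Full in-order sequence: P, R, Q, X, T, F, C, W, S, Z, B, U.

B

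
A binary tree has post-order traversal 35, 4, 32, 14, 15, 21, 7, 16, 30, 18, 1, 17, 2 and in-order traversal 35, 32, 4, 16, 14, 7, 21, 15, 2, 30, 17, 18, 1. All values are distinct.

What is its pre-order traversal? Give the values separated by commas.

The last element of post-order is the root; it splits in-order into left and right subtrees.
Root 2: left subtree has 8 nodes {35, 32, 4, 16, 14, 7, 21, 15}, right has 4 {30, 17, 18, 1}.
  Root 16: left subtree has 3 nodes {35, 32, 4}, right has 4 {14, 7, 21, 15}.
    Root 32: left subtree has 1 node {35}, right has 1 {4}.
    Root 7: left subtree has 1 node {14}, right has 2 {21, 15}.
      Root 21: left subtree has 0 nodes { }, right has 1 {15}.
  Root 17: left subtree has 1 node {30}, right has 2 {18, 1}.
    Root 1: left subtree has 1 node {18}, right has 0 { }.

2, 16, 32, 35, 4, 7, 14, 21, 15, 17, 30, 1, 18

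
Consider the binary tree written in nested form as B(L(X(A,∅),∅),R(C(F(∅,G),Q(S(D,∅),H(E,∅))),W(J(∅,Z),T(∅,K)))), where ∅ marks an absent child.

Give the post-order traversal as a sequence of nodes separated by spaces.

Post-order visits the left subtree, then the right subtree, then the node.
At B: go left to L.
  At L: go left to X.
    At X: go left to A.
      A is a leaf — visit A.
    At X: no right child.
    Visit X.
  At L: no right child.
  Visit L.
At B: go right to R.
  At R: go left to C.
    At C: go left to F.
      At F: no left child.
      At F: go right to G.
        G is a leaf — visit G.
      Visit F.
    At C: go right to Q.
      At Q: go left to S.
        At S: go left to D.
          D is a leaf — visit D.
        At S: no right child.
        Visit S.
      At Q: go right to H.
        At H: go left to E.
          E is a leaf — visit E.
        At H: no right child.
        Visit H.
      Visit Q.
    Visit C.
  At R: go right to W.
    At W: go left to J.
      At J: no left child.
      At J: go right to Z.
        Z is a leaf — visit Z.
      Visit J.
    At W: go right to T.
      At T: no left child.
      At T: go right to K.
        K is a leaf — visit K.
      Visit T.
    Visit W.
  Visit R.
Visit B.

A X L G F D S E H Q C Z J K T W R B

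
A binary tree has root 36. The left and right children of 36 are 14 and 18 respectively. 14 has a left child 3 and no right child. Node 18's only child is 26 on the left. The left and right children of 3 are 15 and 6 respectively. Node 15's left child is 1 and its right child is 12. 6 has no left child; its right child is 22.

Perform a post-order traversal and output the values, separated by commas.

Post-order visits the left subtree, then the right subtree, then the node.
At 36: go left to 14.
  At 14: go left to 3.
    At 3: go left to 15.
      At 15: go left to 1.
        1 is a leaf — visit 1.
      At 15: go right to 12.
        12 is a leaf — visit 12.
      Visit 15.
    At 3: go right to 6.
      At 6: no left child.
      At 6: go right to 22.
        22 is a leaf — visit 22.
      Visit 6.
    Visit 3.
  At 14: no right child.
  Visit 14.
At 36: go right to 18.
  At 18: go left to 26.
    26 is a leaf — visit 26.
  At 18: no right child.
  Visit 18.
Visit 36.

1, 12, 15, 22, 6, 3, 14, 26, 18, 36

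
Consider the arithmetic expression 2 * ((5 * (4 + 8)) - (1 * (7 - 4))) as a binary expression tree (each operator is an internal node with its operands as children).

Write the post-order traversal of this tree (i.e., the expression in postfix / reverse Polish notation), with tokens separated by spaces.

Post-order on an expression tree gives postfix notation: for each operator, emit left operand, right operand, then the operator.

2 5 4 8 + * 1 7 4 - * - *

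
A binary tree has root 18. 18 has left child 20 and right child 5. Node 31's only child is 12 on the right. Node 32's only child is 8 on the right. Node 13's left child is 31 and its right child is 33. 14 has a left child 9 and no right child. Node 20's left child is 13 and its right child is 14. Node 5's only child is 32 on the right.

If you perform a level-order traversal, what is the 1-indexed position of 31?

Level-order visits nodes level by level from the root, left to right within each level.
Level 0: 18
Level 1: 20, 5
Level 2: 13, 14, 32
Level 3: 31, 33, 9, 8
Level 4: 12
Full level-order sequence: 18, 20, 5, 13, 14, 32, 31, 33, 9, 8, 12.

7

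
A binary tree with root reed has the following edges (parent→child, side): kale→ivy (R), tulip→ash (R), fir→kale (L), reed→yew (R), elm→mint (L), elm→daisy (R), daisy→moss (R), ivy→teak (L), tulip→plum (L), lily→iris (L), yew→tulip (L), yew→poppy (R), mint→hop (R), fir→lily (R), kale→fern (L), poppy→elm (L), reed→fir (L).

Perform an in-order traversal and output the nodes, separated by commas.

fern, kale, teak, ivy, fir, iris, lily, reed, plum, tulip, ash, yew, mint, hop, elm, daisy, moss, poppy

In-order visits the left subtree, then the node, then the right subtree.
At reed: go left to fir.
  At fir: go left to kale.
    At kale: go left to fern.
      fern is a leaf — visit fern.
    Visit kale.
    At kale: go right to ivy.
      At ivy: go left to teak.
        teak is a leaf — visit teak.
      Visit ivy.
      At ivy: no right child.
  Visit fir.
  At fir: go right to lily.
    At lily: go left to iris.
      iris is a leaf — visit iris.
    Visit lily.
    At lily: no right child.
Visit reed.
At reed: go right to yew.
  At yew: go left to tulip.
    At tulip: go left to plum.
      plum is a leaf — visit plum.
    Visit tulip.
    At tulip: go right to ash.
      ash is a leaf — visit ash.
  Visit yew.
  At yew: go right to poppy.
    At poppy: go left to elm.
      At elm: go left to mint.
        At mint: no left child.
        Visit mint.
        At mint: go right to hop.
          hop is a leaf — visit hop.
      Visit elm.
      At elm: go right to daisy.
        At daisy: no left child.
        Visit daisy.
        At daisy: go right to moss.
          moss is a leaf — visit moss.
    Visit poppy.
    At poppy: no right child.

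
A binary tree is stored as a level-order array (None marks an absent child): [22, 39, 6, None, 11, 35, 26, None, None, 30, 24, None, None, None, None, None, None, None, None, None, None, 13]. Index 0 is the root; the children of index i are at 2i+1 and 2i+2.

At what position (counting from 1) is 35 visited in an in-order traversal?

In-order visits the left subtree, then the node, then the right subtree.
At 22: go left to 39.
  At 39: no left child.
  Visit 39.
  At 39: go right to 11.
    At 11: go left to 30.
      30 is a leaf — visit 30.
    Visit 11.
    At 11: go right to 24.
      At 24: go left to 13.
        13 is a leaf — visit 13.
      Visit 24.
      At 24: no right child.
Visit 22.
At 22: go right to 6.
  At 6: go left to 35.
    35 is a leaf — visit 35.
  Visit 6.
  At 6: go right to 26.
    26 is a leaf — visit 26.
Full in-order sequence: 39, 30, 11, 13, 24, 22, 35, 6, 26.

7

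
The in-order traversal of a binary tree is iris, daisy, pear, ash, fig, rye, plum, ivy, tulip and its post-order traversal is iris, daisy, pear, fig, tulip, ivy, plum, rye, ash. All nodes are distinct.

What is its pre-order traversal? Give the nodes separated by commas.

The last element of post-order is the root; it splits in-order into left and right subtrees.
Root ash: left subtree has 3 nodes {iris, daisy, pear}, right has 5 {fig, rye, plum, ivy, tulip}.
  Root pear: left subtree has 2 nodes {iris, daisy}, right has 0 { }.
    Root daisy: left subtree has 1 node {iris}, right has 0 { }.
  Root rye: left subtree has 1 node {fig}, right has 3 {plum, ivy, tulip}.
    Root plum: left subtree has 0 nodes { }, right has 2 {ivy, tulip}.
      Root ivy: left subtree has 0 nodes { }, right has 1 {tulip}.

ash, pear, daisy, iris, rye, fig, plum, ivy, tulip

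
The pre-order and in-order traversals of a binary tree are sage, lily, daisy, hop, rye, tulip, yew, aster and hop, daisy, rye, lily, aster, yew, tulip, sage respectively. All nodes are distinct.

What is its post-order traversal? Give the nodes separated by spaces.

hop rye daisy aster yew tulip lily sage

The first element of pre-order is the root; it splits in-order into left and right subtrees.
Root sage: left subtree has 7 nodes {hop, daisy, rye, lily, aster, yew, tulip}, right has 0 { }.
  Root lily: left subtree has 3 nodes {hop, daisy, rye}, right has 3 {aster, yew, tulip}.
    Root daisy: left subtree has 1 node {hop}, right has 1 {rye}.
    Root tulip: left subtree has 2 nodes {aster, yew}, right has 0 { }.
      Root yew: left subtree has 1 node {aster}, right has 0 { }.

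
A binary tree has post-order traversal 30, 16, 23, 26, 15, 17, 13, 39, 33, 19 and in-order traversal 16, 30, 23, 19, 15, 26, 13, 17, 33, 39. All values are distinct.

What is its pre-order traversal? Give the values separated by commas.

The last element of post-order is the root; it splits in-order into left and right subtrees.
Root 19: left subtree has 3 nodes {16, 30, 23}, right has 6 {15, 26, 13, 17, 33, 39}.
  Root 23: left subtree has 2 nodes {16, 30}, right has 0 { }.
    Root 16: left subtree has 0 nodes { }, right has 1 {30}.
  Root 33: left subtree has 4 nodes {15, 26, 13, 17}, right has 1 {39}.
    Root 13: left subtree has 2 nodes {15, 26}, right has 1 {17}.
      Root 15: left subtree has 0 nodes { }, right has 1 {26}.

19, 23, 16, 30, 33, 13, 15, 26, 17, 39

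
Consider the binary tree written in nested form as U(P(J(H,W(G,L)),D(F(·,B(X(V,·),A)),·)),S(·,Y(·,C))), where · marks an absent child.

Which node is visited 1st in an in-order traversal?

H

In-order visits the left subtree, then the node, then the right subtree.
At U: go left to P.
  At P: go left to J.
    At J: go left to H.
      H is a leaf — visit H.
    Visit J.
    At J: go right to W.
      At W: go left to G.
        G is a leaf — visit G.
      Visit W.
      At W: go right to L.
        L is a leaf — visit L.
  Visit P.
  At P: go right to D.
    At D: go left to F.
      At F: no left child.
      Visit F.
      At F: go right to B.
        At B: go left to X.
          At X: go left to V.
            V is a leaf — visit V.
          Visit X.
          At X: no right child.
        Visit B.
        At B: go right to A.
          A is a leaf — visit A.
    Visit D.
    At D: no right child.
Visit U.
At U: go right to S.
  At S: no left child.
  Visit S.
  At S: go right to Y.
    At Y: no left child.
    Visit Y.
    At Y: go right to C.
      C is a leaf — visit C.
Full in-order sequence: H, J, G, W, L, P, F, V, X, B, A, D, U, S, Y, C.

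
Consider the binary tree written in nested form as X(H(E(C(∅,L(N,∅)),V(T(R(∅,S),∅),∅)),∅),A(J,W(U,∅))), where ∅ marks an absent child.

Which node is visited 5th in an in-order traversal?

In-order visits the left subtree, then the node, then the right subtree.
At X: go left to H.
  At H: go left to E.
    At E: go left to C.
      At C: no left child.
      Visit C.
      At C: go right to L.
        At L: go left to N.
          N is a leaf — visit N.
        Visit L.
        At L: no right child.
    Visit E.
    At E: go right to V.
      At V: go left to T.
        At T: go left to R.
          At R: no left child.
          Visit R.
          At R: go right to S.
            S is a leaf — visit S.
        Visit T.
        At T: no right child.
      Visit V.
      At V: no right child.
  Visit H.
  At H: no right child.
Visit X.
At X: go right to A.
  At A: go left to J.
    J is a leaf — visit J.
  Visit A.
  At A: go right to W.
    At W: go left to U.
      U is a leaf — visit U.
    Visit W.
    At W: no right child.
Full in-order sequence: C, N, L, E, R, S, T, V, H, X, J, A, U, W.

R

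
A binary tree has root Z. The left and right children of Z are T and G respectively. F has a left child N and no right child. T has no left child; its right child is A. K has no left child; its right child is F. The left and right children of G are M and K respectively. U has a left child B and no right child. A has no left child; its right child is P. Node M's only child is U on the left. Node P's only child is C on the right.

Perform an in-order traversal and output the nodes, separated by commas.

T, A, P, C, Z, B, U, M, G, K, N, F

In-order visits the left subtree, then the node, then the right subtree.
At Z: go left to T.
  At T: no left child.
  Visit T.
  At T: go right to A.
    At A: no left child.
    Visit A.
    At A: go right to P.
      At P: no left child.
      Visit P.
      At P: go right to C.
        C is a leaf — visit C.
Visit Z.
At Z: go right to G.
  At G: go left to M.
    At M: go left to U.
      At U: go left to B.
        B is a leaf — visit B.
      Visit U.
      At U: no right child.
    Visit M.
    At M: no right child.
  Visit G.
  At G: go right to K.
    At K: no left child.
    Visit K.
    At K: go right to F.
      At F: go left to N.
        N is a leaf — visit N.
      Visit F.
      At F: no right child.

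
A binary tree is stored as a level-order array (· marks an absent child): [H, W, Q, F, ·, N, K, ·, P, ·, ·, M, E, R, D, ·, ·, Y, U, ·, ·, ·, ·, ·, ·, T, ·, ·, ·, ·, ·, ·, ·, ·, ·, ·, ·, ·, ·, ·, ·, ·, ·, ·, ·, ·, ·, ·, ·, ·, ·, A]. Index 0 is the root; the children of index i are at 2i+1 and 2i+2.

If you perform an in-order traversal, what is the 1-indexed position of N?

In-order visits the left subtree, then the node, then the right subtree.
At H: go left to W.
  At W: go left to F.
    At F: no left child.
    Visit F.
    At F: go right to P.
      At P: go left to Y.
        Y is a leaf — visit Y.
      Visit P.
      At P: go right to U.
        U is a leaf — visit U.
  Visit W.
  At W: no right child.
Visit H.
At H: go right to Q.
  At Q: go left to N.
    At N: go left to M.
      M is a leaf — visit M.
    Visit N.
    At N: go right to E.
      At E: go left to T.
        At T: go left to A.
          A is a leaf — visit A.
        Visit T.
        At T: no right child.
      Visit E.
      At E: no right child.
  Visit Q.
  At Q: go right to K.
    At K: go left to R.
      R is a leaf — visit R.
    Visit K.
    At K: go right to D.
      D is a leaf — visit D.
Full in-order sequence: F, Y, P, U, W, H, M, N, A, T, E, Q, R, K, D.

8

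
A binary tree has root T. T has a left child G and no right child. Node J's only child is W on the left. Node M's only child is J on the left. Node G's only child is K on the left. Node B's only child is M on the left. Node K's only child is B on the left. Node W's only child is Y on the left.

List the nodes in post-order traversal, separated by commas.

Y, W, J, M, B, K, G, T

Post-order visits the left subtree, then the right subtree, then the node.
At T: go left to G.
  At G: go left to K.
    At K: go left to B.
      At B: go left to M.
        At M: go left to J.
          At J: go left to W.
            At W: go left to Y.
              Y is a leaf — visit Y.
            At W: no right child.
            Visit W.
          At J: no right child.
          Visit J.
        At M: no right child.
        Visit M.
      At B: no right child.
      Visit B.
    At K: no right child.
    Visit K.
  At G: no right child.
  Visit G.
At T: no right child.
Visit T.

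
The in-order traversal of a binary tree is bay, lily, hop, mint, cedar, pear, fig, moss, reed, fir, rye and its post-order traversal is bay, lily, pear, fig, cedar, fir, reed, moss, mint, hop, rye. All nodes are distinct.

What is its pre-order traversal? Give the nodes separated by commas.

The last element of post-order is the root; it splits in-order into left and right subtrees.
Root rye: left subtree has 10 nodes {bay, lily, hop, mint, cedar, pear, fig, moss, reed, fir}, right has 0 { }.
  Root hop: left subtree has 2 nodes {bay, lily}, right has 7 {mint, cedar, pear, fig, moss, reed, fir}.
    Root lily: left subtree has 1 node {bay}, right has 0 { }.
    Root mint: left subtree has 0 nodes { }, right has 6 {cedar, pear, fig, moss, reed, fir}.
      Root moss: left subtree has 3 nodes {cedar, pear, fig}, right has 2 {reed, fir}.
        Root cedar: left subtree has 0 nodes { }, right has 2 {pear, fig}.
          Root fig: left subtree has 1 node {pear}, right has 0 { }.
        Root reed: left subtree has 0 nodes { }, right has 1 {fir}.

rye, hop, lily, bay, mint, moss, cedar, fig, pear, reed, fir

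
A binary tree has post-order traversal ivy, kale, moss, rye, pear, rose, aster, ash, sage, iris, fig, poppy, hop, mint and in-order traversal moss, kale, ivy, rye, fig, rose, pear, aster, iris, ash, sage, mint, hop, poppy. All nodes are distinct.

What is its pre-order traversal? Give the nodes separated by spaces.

mint fig rye moss kale ivy iris aster rose pear sage ash hop poppy

The last element of post-order is the root; it splits in-order into left and right subtrees.
Root mint: left subtree has 11 nodes {moss, kale, ivy, rye, fig, rose, pear, aster, iris, ash, sage}, right has 2 {hop, poppy}.
  Root fig: left subtree has 4 nodes {moss, kale, ivy, rye}, right has 6 {rose, pear, aster, iris, ash, sage}.
    Root rye: left subtree has 3 nodes {moss, kale, ivy}, right has 0 { }.
      Root moss: left subtree has 0 nodes { }, right has 2 {kale, ivy}.
        Root kale: left subtree has 0 nodes { }, right has 1 {ivy}.
    Root iris: left subtree has 3 nodes {rose, pear, aster}, right has 2 {ash, sage}.
      Root aster: left subtree has 2 nodes {rose, pear}, right has 0 { }.
        Root rose: left subtree has 0 nodes { }, right has 1 {pear}.
      Root sage: left subtree has 1 node {ash}, right has 0 { }.
  Root hop: left subtree has 0 nodes { }, right has 1 {poppy}.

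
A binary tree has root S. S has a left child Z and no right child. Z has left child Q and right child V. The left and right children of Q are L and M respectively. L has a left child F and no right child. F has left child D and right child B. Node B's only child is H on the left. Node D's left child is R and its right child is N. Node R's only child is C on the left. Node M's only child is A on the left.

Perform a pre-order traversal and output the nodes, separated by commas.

S, Z, Q, L, F, D, R, C, N, B, H, M, A, V

Pre-order visits the node, then its left subtree, then its right subtree.
Visit S.
At S: go left to Z.
  Visit Z.
  At Z: go left to Q.
    Visit Q.
    At Q: go left to L.
      Visit L.
      At L: go left to F.
        Visit F.
        At F: go left to D.
          Visit D.
          At D: go left to R.
            Visit R.
            At R: go left to C.
              C is a leaf — visit C.
            At R: no right child.
          At D: go right to N.
            N is a leaf — visit N.
        At F: go right to B.
          Visit B.
          At B: go left to H.
            H is a leaf — visit H.
          At B: no right child.
      At L: no right child.
    At Q: go right to M.
      Visit M.
      At M: go left to A.
        A is a leaf — visit A.
      At M: no right child.
  At Z: go right to V.
    V is a leaf — visit V.
At S: no right child.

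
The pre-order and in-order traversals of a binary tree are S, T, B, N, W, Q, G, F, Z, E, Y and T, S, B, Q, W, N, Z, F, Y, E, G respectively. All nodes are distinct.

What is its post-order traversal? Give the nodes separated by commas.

The first element of pre-order is the root; it splits in-order into left and right subtrees.
Root S: left subtree has 1 node {T}, right has 9 {B, Q, W, N, Z, F, Y, E, G}.
  Root B: left subtree has 0 nodes { }, right has 8 {Q, W, N, Z, F, Y, E, G}.
    Root N: left subtree has 2 nodes {Q, W}, right has 5 {Z, F, Y, E, G}.
      Root W: left subtree has 1 node {Q}, right has 0 { }.
      Root G: left subtree has 4 nodes {Z, F, Y, E}, right has 0 { }.
        Root F: left subtree has 1 node {Z}, right has 2 {Y, E}.
          Root E: left subtree has 1 node {Y}, right has 0 { }.

T, Q, W, Z, Y, E, F, G, N, B, S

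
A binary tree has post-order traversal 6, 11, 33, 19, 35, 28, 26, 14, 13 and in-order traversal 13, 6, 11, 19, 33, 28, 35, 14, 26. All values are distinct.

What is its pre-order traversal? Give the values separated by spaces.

The last element of post-order is the root; it splits in-order into left and right subtrees.
Root 13: left subtree has 0 nodes { }, right has 8 {6, 11, 19, 33, 28, 35, 14, 26}.
  Root 14: left subtree has 6 nodes {6, 11, 19, 33, 28, 35}, right has 1 {26}.
    Root 28: left subtree has 4 nodes {6, 11, 19, 33}, right has 1 {35}.
      Root 19: left subtree has 2 nodes {6, 11}, right has 1 {33}.
        Root 11: left subtree has 1 node {6}, right has 0 { }.

13 14 28 19 11 6 33 35 26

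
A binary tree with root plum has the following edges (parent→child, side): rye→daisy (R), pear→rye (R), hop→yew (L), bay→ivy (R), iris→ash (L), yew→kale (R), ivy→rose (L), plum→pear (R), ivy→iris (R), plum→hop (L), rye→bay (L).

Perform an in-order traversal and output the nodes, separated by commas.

yew, kale, hop, plum, pear, bay, rose, ivy, ash, iris, rye, daisy

In-order visits the left subtree, then the node, then the right subtree.
At plum: go left to hop.
  At hop: go left to yew.
    At yew: no left child.
    Visit yew.
    At yew: go right to kale.
      kale is a leaf — visit kale.
  Visit hop.
  At hop: no right child.
Visit plum.
At plum: go right to pear.
  At pear: no left child.
  Visit pear.
  At pear: go right to rye.
    At rye: go left to bay.
      At bay: no left child.
      Visit bay.
      At bay: go right to ivy.
        At ivy: go left to rose.
          rose is a leaf — visit rose.
        Visit ivy.
        At ivy: go right to iris.
          At iris: go left to ash.
            ash is a leaf — visit ash.
          Visit iris.
          At iris: no right child.
    Visit rye.
    At rye: go right to daisy.
      daisy is a leaf — visit daisy.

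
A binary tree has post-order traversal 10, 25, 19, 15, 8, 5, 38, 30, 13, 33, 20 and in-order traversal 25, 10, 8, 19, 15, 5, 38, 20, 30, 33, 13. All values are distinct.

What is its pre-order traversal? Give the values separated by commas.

The last element of post-order is the root; it splits in-order into left and right subtrees.
Root 20: left subtree has 7 nodes {25, 10, 8, 19, 15, 5, 38}, right has 3 {30, 33, 13}.
  Root 38: left subtree has 6 nodes {25, 10, 8, 19, 15, 5}, right has 0 { }.
    Root 5: left subtree has 5 nodes {25, 10, 8, 19, 15}, right has 0 { }.
      Root 8: left subtree has 2 nodes {25, 10}, right has 2 {19, 15}.
        Root 25: left subtree has 0 nodes { }, right has 1 {10}.
        Root 15: left subtree has 1 node {19}, right has 0 { }.
  Root 33: left subtree has 1 node {30}, right has 1 {13}.

20, 38, 5, 8, 25, 10, 15, 19, 33, 30, 13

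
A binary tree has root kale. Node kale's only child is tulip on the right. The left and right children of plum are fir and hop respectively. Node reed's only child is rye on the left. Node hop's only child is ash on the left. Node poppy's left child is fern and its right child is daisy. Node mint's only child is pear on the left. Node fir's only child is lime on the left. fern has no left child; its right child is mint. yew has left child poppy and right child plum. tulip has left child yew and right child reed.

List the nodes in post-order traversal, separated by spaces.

pear mint fern daisy poppy lime fir ash hop plum yew rye reed tulip kale

Post-order visits the left subtree, then the right subtree, then the node.
At kale: no left child.
At kale: go right to tulip.
  At tulip: go left to yew.
    At yew: go left to poppy.
      At poppy: go left to fern.
        At fern: no left child.
        At fern: go right to mint.
          At mint: go left to pear.
            pear is a leaf — visit pear.
          At mint: no right child.
          Visit mint.
        Visit fern.
      At poppy: go right to daisy.
        daisy is a leaf — visit daisy.
      Visit poppy.
    At yew: go right to plum.
      At plum: go left to fir.
        At fir: go left to lime.
          lime is a leaf — visit lime.
        At fir: no right child.
        Visit fir.
      At plum: go right to hop.
        At hop: go left to ash.
          ash is a leaf — visit ash.
        At hop: no right child.
        Visit hop.
      Visit plum.
    Visit yew.
  At tulip: go right to reed.
    At reed: go left to rye.
      rye is a leaf — visit rye.
    At reed: no right child.
    Visit reed.
  Visit tulip.
Visit kale.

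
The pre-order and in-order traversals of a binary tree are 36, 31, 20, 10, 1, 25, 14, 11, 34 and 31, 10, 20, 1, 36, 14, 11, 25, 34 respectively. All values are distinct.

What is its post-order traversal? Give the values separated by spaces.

The first element of pre-order is the root; it splits in-order into left and right subtrees.
Root 36: left subtree has 4 nodes {31, 10, 20, 1}, right has 4 {14, 11, 25, 34}.
  Root 31: left subtree has 0 nodes { }, right has 3 {10, 20, 1}.
    Root 20: left subtree has 1 node {10}, right has 1 {1}.
  Root 25: left subtree has 2 nodes {14, 11}, right has 1 {34}.
    Root 14: left subtree has 0 nodes { }, right has 1 {11}.

10 1 20 31 11 14 34 25 36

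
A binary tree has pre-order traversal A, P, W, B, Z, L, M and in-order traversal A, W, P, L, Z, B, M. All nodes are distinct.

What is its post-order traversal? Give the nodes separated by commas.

The first element of pre-order is the root; it splits in-order into left and right subtrees.
Root A: left subtree has 0 nodes { }, right has 6 {W, P, L, Z, B, M}.
  Root P: left subtree has 1 node {W}, right has 4 {L, Z, B, M}.
    Root B: left subtree has 2 nodes {L, Z}, right has 1 {M}.
      Root Z: left subtree has 1 node {L}, right has 0 { }.

W, L, Z, M, B, P, A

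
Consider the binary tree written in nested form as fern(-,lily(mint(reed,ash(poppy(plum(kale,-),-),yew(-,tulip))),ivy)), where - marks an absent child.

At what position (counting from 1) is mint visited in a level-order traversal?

Level-order visits nodes level by level from the root, left to right within each level.
Level 0: fern
Level 1: lily
Level 2: mint, ivy
Level 3: reed, ash
Level 4: poppy, yew
Level 5: plum, tulip
Level 6: kale
Full level-order sequence: fern, lily, mint, ivy, reed, ash, poppy, yew, plum, tulip, kale.

3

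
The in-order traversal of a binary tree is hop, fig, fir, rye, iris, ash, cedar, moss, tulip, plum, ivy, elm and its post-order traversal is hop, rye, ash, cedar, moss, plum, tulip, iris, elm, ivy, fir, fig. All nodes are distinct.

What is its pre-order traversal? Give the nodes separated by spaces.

The last element of post-order is the root; it splits in-order into left and right subtrees.
Root fig: left subtree has 1 node {hop}, right has 10 {fir, rye, iris, ash, cedar, moss, tulip, plum, ivy, elm}.
  Root fir: left subtree has 0 nodes { }, right has 9 {rye, iris, ash, cedar, moss, tulip, plum, ivy, elm}.
    Root ivy: left subtree has 7 nodes {rye, iris, ash, cedar, moss, tulip, plum}, right has 1 {elm}.
      Root iris: left subtree has 1 node {rye}, right has 5 {ash, cedar, moss, tulip, plum}.
        Root tulip: left subtree has 3 nodes {ash, cedar, moss}, right has 1 {plum}.
          Root moss: left subtree has 2 nodes {ash, cedar}, right has 0 { }.
            Root cedar: left subtree has 1 node {ash}, right has 0 { }.

fig hop fir ivy iris rye tulip moss cedar ash plum elm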